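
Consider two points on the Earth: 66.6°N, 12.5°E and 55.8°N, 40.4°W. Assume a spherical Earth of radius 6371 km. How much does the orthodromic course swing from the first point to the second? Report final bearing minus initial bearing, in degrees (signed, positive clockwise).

-47.3°

Initial bearing θ₁ = atan2(sin Δλ cos φ₂, cos φ₁ sin φ₂ − sin φ₁ cos φ₂ cos Δλ) = 272.21°
Final bearing θ₂ = (initial bearing from the destination back to the start) + 180° = 224.91°
Δθ = θ₂ − θ₁ = -47.3°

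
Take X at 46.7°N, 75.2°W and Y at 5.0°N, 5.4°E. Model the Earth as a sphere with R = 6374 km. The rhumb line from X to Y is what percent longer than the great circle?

Great circle: σ = 1.3949 rad → d_gc = Rσ = 8890.9 km
Rhumb: Δφ = -0.7278, Δλ = +1.4067, Δψ = -0.8366, q = Δφ/Δψ = 0.8700 → d_rh = R√(Δφ²+q²Δλ²) = 9075.7 km
Excess = (9075.7 − 8890.9) / 8890.9 = 184.8 / 8890.9 = 2.08% ≈ 2.1%

2.1%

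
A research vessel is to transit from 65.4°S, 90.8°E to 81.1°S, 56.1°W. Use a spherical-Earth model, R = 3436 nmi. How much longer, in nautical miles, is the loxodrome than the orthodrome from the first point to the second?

Great circle: cos σ = sin φ₁ sin φ₂ + cos φ₁ cos φ₂ cos Δλ,  σ = 0.5655 rad → d_gc = 1943.0 nmi
Rhumb line: Δψ = -1.0302, q = Δφ/Δψ = 0.2660, d_rh = R√(Δφ²+q²Δλ²) = 2525.3 nmi
Excess = 2525.3 − 1943.0 = 582.3 ≈ 582 nmi

582 nmi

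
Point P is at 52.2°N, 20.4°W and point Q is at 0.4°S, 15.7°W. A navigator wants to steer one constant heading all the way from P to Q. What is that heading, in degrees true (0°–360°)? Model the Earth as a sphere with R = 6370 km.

175.7°

Meridional parts: M(φ₁)=+1.0718, M(φ₂)=-0.0070 → ΔM = -1.0788;  Δλ = +0.0820 rad
tan C = Δλ / ΔM = -0.0760 → C = 175.65°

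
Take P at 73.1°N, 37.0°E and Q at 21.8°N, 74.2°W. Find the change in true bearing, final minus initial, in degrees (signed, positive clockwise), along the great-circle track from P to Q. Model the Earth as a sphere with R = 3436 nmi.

-100.1°

Initial bearing θ₁ = atan2(sin Δλ cos φ₂, cos φ₁ sin φ₂ − sin φ₁ cos φ₂ cos Δλ) = 296.37°
Final bearing θ₂ = (initial bearing from the destination back to the start) + 180° = 196.29°
Δθ = θ₂ − θ₁ = -100.1°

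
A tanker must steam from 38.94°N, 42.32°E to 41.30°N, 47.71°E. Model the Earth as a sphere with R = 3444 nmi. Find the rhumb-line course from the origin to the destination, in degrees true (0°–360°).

Meridional parts: M(φ₁)=+0.7389, M(φ₂)=+0.7928 → ΔM = +0.0539;  Δλ = +0.0941 rad
tan C = Δλ / ΔM = +1.7462 → C = 60.20°

60.2°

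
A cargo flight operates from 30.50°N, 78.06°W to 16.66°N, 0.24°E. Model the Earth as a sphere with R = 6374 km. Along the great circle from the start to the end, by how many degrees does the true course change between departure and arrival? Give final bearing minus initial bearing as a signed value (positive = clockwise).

At departure: θ₁ = atan2(sin Δλ cos φ₂, cos φ₁ sin φ₂ − sin φ₁ cos φ₂ cos Δλ) = 81.01°
At arrival: θ₂ = atan2(sin Δλ cos φ₁, −cos φ₂ sin φ₁ + sin φ₂ cos φ₁ cos Δλ) = 117.34°
Δθ = θ₂ − θ₁ = +36.3°

+36.3°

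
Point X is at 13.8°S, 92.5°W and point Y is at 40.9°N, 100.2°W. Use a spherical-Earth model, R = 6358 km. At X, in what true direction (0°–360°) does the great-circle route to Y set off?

352.9°

N = sin Δλ·cos φ₂ = -0.1013;  D = cos φ₁ sin φ₂ − sin φ₁ cos φ₂ cos Δλ = +0.8145
initial course = atan2(N, D) = 352.91°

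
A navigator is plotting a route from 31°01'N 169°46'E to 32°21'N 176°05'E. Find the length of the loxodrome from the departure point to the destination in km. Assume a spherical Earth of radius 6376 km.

Δψ = ln[tan(π/4+φ₂/2)/tan(π/4+φ₁/2)] = +0.0273;  Δφ = +0.0233 rad,  Δλ = +0.1102 rad
q = Δφ/Δψ = 0.8509
d = R·√(Δφ² + q²Δλ²) = 6376·0.09666 = 616 km

616 km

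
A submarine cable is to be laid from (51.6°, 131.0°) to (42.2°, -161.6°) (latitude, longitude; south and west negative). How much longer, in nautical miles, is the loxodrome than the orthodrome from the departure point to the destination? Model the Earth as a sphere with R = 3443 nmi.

92 nmi

Great circle: cos σ = sin φ₁ sin φ₂ + cos φ₁ cos φ₂ cos Δλ,  σ = 0.7908 rad → d_gc = 2722.8 nmi
Rhumb line: Δψ = -0.2410, q = Δφ/Δψ = 0.6807, d_rh = R√(Δφ²+q²Δλ²) = 2814.4 nmi
Excess = 2814.4 − 2722.8 = 91.6 ≈ 92 nmi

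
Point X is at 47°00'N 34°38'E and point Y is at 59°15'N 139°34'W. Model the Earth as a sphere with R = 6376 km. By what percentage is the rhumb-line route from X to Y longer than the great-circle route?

Great circle: σ = 1.2853 rad → d_gc = Rσ = 8195.2 km
Rhumb: Δφ = +0.2138, Δλ = -3.0404, Δψ = +0.3594, q = Δφ/Δψ = 0.5948 → d_rh = R√(Δφ²+q²Δλ²) = 11611.2 km
Excess = (11611.2 − 8195.2) / 8195.2 = 3416.0 / 8195.2 = 41.68% ≈ 41.7%

41.7%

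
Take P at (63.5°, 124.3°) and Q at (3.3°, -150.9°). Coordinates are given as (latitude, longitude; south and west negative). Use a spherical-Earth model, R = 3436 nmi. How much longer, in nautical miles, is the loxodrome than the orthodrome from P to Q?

Great circle: cos σ = sin φ₁ sin φ₂ + cos φ₁ cos φ₂ cos Δλ,  σ = 1.4788 rad → d_gc = 5081.1 nmi
Rhumb line: Δψ = -1.3885, q = Δφ/Δψ = 0.7567, d_rh = R√(Δφ²+q²Δλ²) = 5276.4 nmi
Excess = 5276.4 − 5081.1 = 195.3 ≈ 195 nmi

195 nmi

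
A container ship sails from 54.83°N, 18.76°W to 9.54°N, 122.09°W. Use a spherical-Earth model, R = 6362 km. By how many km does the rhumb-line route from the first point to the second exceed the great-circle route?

553 km

Great circle: cos σ = sin φ₁ sin φ₂ + cos φ₁ cos φ₂ cos Δλ,  σ = 1.5663 rad → d_gc = 9964.7 km
Rhumb line: Δψ = -0.9818, q = Δφ/Δψ = 0.8051, d_rh = R√(Δφ²+q²Δλ²) = 10517.7 km
Excess = 10517.7 − 9964.7 = 553.0 ≈ 553 km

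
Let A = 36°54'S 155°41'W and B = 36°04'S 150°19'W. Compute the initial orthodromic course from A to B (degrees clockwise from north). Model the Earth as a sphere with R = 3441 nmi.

N = sin Δλ·cos φ₂ = +0.0756;  D = cos φ₁ sin φ₂ − sin φ₁ cos φ₂ cos Δλ = +0.0124
initial course = atan2(N, D) = 80.67°

80.7°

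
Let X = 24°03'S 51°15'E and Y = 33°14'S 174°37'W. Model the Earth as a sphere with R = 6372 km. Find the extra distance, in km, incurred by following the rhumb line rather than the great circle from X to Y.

Great circle: cos σ = sin φ₁ sin φ₂ + cos φ₁ cos φ₂ cos Δλ,  σ = 1.8844 rad → d_gc = 12007.7 km
Rhumb line: Δψ = -0.1829, q = Δφ/Δψ = 0.8761, d_rh = R√(Δφ²+q²Δλ²) = 13109.4 km
Excess = 13109.4 − 12007.7 = 1101.7 ≈ 1102 km

1102 km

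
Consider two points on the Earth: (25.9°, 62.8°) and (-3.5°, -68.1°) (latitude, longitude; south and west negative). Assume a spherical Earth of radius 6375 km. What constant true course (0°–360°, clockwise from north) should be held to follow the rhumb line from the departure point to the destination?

Δψ = ln[tan(π/4+φ₂/2)/tan(π/4+φ₁/2)] = -0.5294
Δλ = -2.2846 rad (taken the short way round)
course = atan2(Δλ, Δψ) = 256.95°

257.0°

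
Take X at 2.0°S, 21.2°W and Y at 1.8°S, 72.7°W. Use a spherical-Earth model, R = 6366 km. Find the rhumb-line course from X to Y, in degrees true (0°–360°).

270.2°

Meridional parts: M(φ₁)=-0.0349, M(φ₂)=-0.0314 → ΔM = +0.0035;  Δλ = -0.8988 rad
tan C = Δλ / ΔM = -257.3583 → C = 270.22°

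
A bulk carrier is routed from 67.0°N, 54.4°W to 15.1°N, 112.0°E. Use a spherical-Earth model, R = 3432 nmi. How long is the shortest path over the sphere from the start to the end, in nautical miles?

cos σ = sin φ₁ sin φ₂ + cos φ₁ cos φ₂ cos Δλ
      = sin(67.00°)sin(15.10°) + cos(67.00°)cos(15.10°)cos(166.40°) = -0.1269
σ = 97.289° → d = Rσ = 3432·1.69801 = 5828 nmi

5828 nmi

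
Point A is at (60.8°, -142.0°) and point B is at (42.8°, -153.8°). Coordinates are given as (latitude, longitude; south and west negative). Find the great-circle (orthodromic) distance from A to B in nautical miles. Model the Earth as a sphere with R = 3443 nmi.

Haversine: a = sin²(Δφ/2)+cos φ₁ cos φ₂ sin²(Δλ/2) = 0.02825;  σ = 2·atan2(√a,√(1−a))
σ = 19.353° → d = Rσ = 3443·0.33778 = 1163 nmi

1163 nmi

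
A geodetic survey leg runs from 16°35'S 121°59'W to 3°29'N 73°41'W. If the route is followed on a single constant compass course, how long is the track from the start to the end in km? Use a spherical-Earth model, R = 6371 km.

5758 km

Δψ = ln[tan(π/4+φ₂/2)/tan(π/4+φ₁/2)] = +0.3544;  Δφ = +0.3502 rad,  Δλ = +0.8430 rad
q = Δφ/Δψ = 0.9882
d = R·√(Δφ² + q²Δλ²) = 6371·0.90371 = 5758 km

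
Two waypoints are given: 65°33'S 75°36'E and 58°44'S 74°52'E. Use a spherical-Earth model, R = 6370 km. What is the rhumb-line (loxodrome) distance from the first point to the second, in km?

759 km

Rhumb course C = atan2(Δλ, Δψ) with Δψ = ln[tan(π/4+φ₂/2)/tan(π/4+φ₁/2)] = +0.2558, Δλ = -0.0128 → C = 357.14°
d = R·|Δφ| / |cos C| = 6370·0.11897 / 0.99875 = 759 km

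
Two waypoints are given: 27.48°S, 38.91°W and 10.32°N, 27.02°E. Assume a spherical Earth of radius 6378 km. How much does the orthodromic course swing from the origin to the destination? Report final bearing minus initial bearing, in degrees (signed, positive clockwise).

At departure: θ₁ = atan2(sin Δλ cos φ₂, cos φ₁ sin φ₂ − sin φ₁ cos φ₂ cos Δλ) = 69.04°
At arrival: θ₂ = atan2(sin Δλ cos φ₁, −cos φ₂ sin φ₁ + sin φ₂ cos φ₁ cos Δλ) = 57.36°
Δθ = θ₂ − θ₁ = -11.7°

-11.7°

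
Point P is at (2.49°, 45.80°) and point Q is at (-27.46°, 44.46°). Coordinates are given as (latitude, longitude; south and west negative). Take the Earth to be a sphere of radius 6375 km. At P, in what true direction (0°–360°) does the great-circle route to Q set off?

182.4°

θ = atan2( sin Δλ·cos φ₂ ,  cos φ₁ sin φ₂ − sin φ₁ cos φ₂ cos Δλ )
  = atan2(-0.0208, -0.4992) = 182.38°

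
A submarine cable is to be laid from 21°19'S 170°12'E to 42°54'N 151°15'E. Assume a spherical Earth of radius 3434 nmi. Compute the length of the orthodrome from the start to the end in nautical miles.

3989 nmi

Haversine: a = sin²(Δφ/2)+cos φ₁ cos φ₂ sin²(Δλ/2) = 0.30101;  σ = 2·atan2(√a,√(1−a))
σ = 66.548° → d = Rσ = 3434·1.16148 = 3989 nmi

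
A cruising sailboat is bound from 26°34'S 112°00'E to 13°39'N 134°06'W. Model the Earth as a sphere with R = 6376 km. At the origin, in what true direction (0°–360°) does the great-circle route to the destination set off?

θ = atan2( sin Δλ·cos φ₂ ,  cos φ₁ sin φ₂ − sin φ₁ cos φ₂ cos Δλ )
  = atan2(+0.8884, +0.0350) = 87.74°

87.7°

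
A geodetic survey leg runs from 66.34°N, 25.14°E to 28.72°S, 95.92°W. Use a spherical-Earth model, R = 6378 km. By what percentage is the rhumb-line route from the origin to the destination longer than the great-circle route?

5.3%

Great circle: σ = 2.2417 rad → d_gc = Rσ = 14297.7 km
Rhumb: Δφ = -1.6591, Δλ = -2.1129, Δψ = -2.0869, q = Δφ/Δψ = 0.7950 → d_rh = R√(Δφ²+q²Δλ²) = 15058.4 km
Excess = (15058.4 − 14297.7) / 14297.7 = 760.7 / 14297.7 = 5.32% ≈ 5.3%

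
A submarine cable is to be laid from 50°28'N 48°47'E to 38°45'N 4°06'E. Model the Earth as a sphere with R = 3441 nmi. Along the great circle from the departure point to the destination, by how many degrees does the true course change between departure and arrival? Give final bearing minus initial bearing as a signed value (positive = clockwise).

Initial bearing θ₁ = atan2(sin Δλ cos φ₂, cos φ₁ sin φ₂ − sin φ₁ cos φ₂ cos Δλ) = 266.95°
Final bearing θ₂ = (initial bearing from the destination back to the start) + 180° = 234.59°
Δθ = θ₂ − θ₁ = -32.4°

-32.4°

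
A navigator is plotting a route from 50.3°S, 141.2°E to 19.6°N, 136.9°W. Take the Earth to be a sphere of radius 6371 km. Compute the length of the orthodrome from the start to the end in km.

Haversine: a = sin²(Δφ/2)+cos φ₁ cos φ₂ sin²(Δλ/2) = 0.58665;  σ = 2·atan2(√a,√(1−a))
σ = 99.980° → d = Rσ = 6371·1.74498 = 11117 km

11117 km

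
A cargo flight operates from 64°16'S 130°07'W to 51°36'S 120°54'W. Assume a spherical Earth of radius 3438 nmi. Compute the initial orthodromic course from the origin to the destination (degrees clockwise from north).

25.1°

θ = atan2( sin Δλ·cos φ₂ ,  cos φ₁ sin φ₂ − sin φ₁ cos φ₂ cos Δλ )
  = atan2(+0.0995, +0.2121) = 25.13°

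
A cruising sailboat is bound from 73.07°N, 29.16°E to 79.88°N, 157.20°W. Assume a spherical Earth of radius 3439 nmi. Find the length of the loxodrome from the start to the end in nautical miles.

Δψ = ln[tan(π/4+φ₂/2)/tan(π/4+φ₁/2)] = +0.5193;  Δφ = +0.1189 rad,  Δλ = +3.0306 rad
q = Δφ/Δψ = 0.2289
d = R·√(Δφ² + q²Δλ²) = 3439·0.70377 = 2420 nmi

2420 nmi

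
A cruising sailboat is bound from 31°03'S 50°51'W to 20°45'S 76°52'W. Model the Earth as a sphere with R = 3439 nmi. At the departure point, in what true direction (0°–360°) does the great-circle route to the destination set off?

287.6°

N = sin Δλ·cos φ₂ = -0.4102;  D = cos φ₁ sin φ₂ − sin φ₁ cos φ₂ cos Δλ = +0.1299
initial course = atan2(N, D) = 287.58°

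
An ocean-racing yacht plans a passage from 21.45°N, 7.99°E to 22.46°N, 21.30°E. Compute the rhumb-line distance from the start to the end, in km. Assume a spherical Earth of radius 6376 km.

Δψ = ln[tan(π/4+φ₂/2)/tan(π/4+φ₁/2)] = +0.0190;  Δφ = +0.0176 rad,  Δλ = +0.2323 rad
q = Δφ/Δψ = 0.9275
d = R·√(Δφ² + q²Δλ²) = 6376·0.21617 = 1378 km

1378 km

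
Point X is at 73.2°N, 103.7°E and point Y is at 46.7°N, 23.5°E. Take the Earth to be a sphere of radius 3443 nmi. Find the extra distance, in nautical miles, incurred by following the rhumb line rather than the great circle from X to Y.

171 nmi

Great circle: cos σ = sin φ₁ sin φ₂ + cos φ₁ cos φ₂ cos Δλ,  σ = 0.7518 rad → d_gc = 2588.5 nmi
Rhumb line: Δψ = -0.9888, q = Δφ/Δψ = 0.4677, d_rh = R√(Δφ²+q²Δλ²) = 2759.9 nmi
Excess = 2759.9 − 2588.5 = 171.4 ≈ 171 nmi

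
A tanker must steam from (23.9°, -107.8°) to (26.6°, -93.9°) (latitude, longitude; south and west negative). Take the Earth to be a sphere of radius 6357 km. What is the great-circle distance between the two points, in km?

Haversine: a = sin²(Δφ/2)+cos φ₁ cos φ₂ sin²(Δλ/2) = 0.01252;  σ = 2·atan2(√a,√(1−a))
σ = 12.851° → d = Rσ = 6357·0.22430 = 1426 km

1426 km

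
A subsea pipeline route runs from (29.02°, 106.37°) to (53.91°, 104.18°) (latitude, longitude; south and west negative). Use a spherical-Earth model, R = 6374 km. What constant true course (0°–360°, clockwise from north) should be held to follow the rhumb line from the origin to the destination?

356.3°

Meridional parts: M(φ₁)=+0.5297, M(φ₂)=+1.1215 → ΔM = +0.5919;  Δλ = -0.0382 rad
tan C = Δλ / ΔM = -0.0646 → C = 356.30°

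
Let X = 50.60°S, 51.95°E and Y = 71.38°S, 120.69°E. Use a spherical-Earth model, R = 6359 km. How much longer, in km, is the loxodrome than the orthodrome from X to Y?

196 km

Great circle: cos σ = sin φ₁ sin φ₂ + cos φ₁ cos φ₂ cos Δλ,  σ = 0.6338 rad → d_gc = 4030.4 km
Rhumb line: Δψ = -0.7812, q = Δφ/Δψ = 0.4643, d_rh = R√(Δφ²+q²Δλ²) = 4226.6 km
Excess = 4226.6 − 4030.4 = 196.2 ≈ 196 km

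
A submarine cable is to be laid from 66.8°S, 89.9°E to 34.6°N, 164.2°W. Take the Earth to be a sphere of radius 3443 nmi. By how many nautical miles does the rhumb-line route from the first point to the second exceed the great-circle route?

Great circle: cos σ = sin φ₁ sin φ₂ + cos φ₁ cos φ₂ cos Δλ,  σ = 2.2278 rad → d_gc = 7670.4 nmi
Rhumb line: Δψ = +2.2278, q = Δφ/Δψ = 0.7944, d_rh = R√(Δφ²+q²Δλ²) = 7917.4 nmi
Excess = 7917.4 − 7670.4 = 247.0 ≈ 247 nmi

247 nmi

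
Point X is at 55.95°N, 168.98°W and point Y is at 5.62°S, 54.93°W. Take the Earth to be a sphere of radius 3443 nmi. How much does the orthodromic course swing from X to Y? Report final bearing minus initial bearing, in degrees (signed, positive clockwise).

Initial bearing θ₁ = atan2(sin Δλ cos φ₂, cos φ₁ sin φ₂ − sin φ₁ cos φ₂ cos Δλ) = 72.81°
Final bearing θ₂ = (initial bearing from the destination back to the start) + 180° = 147.49°
Δθ = θ₂ − θ₁ = +74.7°

+74.7°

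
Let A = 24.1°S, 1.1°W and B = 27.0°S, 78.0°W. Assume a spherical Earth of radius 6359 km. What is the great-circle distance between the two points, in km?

7580 km

cos σ = sin φ₁ sin φ₂ + cos φ₁ cos φ₂ cos Δλ
      = sin(-24.10°)sin(-27.00°) + cos(-24.10°)cos(-27.00°)cos(-76.90°) = 0.3697
σ = 68.301° → d = Rσ = 6359·1.19209 = 7580 km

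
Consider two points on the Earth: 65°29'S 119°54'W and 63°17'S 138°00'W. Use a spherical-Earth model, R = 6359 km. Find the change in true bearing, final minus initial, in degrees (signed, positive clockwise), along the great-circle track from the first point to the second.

+16.3°

Initial bearing θ₁ = atan2(sin Δλ cos φ₂, cos φ₁ sin φ₂ − sin φ₁ cos φ₂ cos Δλ) = 277.40°
Final bearing θ₂ = (initial bearing from the destination back to the start) + 180° = 293.75°
Δθ = θ₂ − θ₁ = +16.3°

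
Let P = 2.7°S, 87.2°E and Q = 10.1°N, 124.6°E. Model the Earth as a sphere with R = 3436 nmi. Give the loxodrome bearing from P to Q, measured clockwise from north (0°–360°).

71.0°

Meridional parts: M(φ₁)=-0.0471, M(φ₂)=+0.1772 → ΔM = +0.2243;  Δλ = +0.6528 rad
tan C = Δλ / ΔM = +2.9097 → C = 71.03°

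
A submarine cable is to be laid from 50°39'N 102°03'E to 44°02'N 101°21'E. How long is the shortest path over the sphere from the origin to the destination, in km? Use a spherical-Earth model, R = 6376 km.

738 km

cos σ = sin φ₁ sin φ₂ + cos φ₁ cos φ₂ cos Δλ
      = sin(50.65°)sin(44.03°) + cos(50.65°)cos(44.03°)cos(-0.70°) = 0.9933
σ = 6.634° → d = Rσ = 6376·0.11578 = 738 km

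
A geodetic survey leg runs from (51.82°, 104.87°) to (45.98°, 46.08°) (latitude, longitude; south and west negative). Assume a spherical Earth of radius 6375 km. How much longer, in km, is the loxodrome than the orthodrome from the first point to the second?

Great circle: cos σ = sin φ₁ sin φ₂ + cos φ₁ cos φ₂ cos Δλ,  σ = 0.6635 rad → d_gc = 4229.8 km
Rhumb line: Δψ = -0.1553, q = Δφ/Δψ = 0.6563, d_rh = R√(Δφ²+q²Δλ²) = 4342.2 km
Excess = 4342.2 − 4229.8 = 112.4 ≈ 112 km

112 km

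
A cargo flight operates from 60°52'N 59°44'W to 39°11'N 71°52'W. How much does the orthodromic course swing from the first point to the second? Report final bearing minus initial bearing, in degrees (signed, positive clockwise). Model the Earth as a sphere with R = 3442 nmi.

At departure: θ₁ = atan2(sin Δλ cos φ₂, cos φ₁ sin φ₂ − sin φ₁ cos φ₂ cos Δλ) = 204.69°
At arrival: θ₂ = atan2(sin Δλ cos φ₁, −cos φ₂ sin φ₁ + sin φ₂ cos φ₁ cos Δλ) = 195.21°
Δθ = θ₂ − θ₁ = -9.5°

-9.5°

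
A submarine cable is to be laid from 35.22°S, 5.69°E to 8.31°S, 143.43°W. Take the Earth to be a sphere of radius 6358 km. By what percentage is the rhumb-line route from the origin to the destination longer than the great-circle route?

Great circle: σ = 2.2274 rad → d_gc = Rσ = 14161.8 km
Rhumb: Δφ = +0.4697, Δλ = -2.6026, Δψ = +0.5120, q = Δφ/Δψ = 0.9174 → d_rh = R√(Δφ²+q²Δλ²) = 15470.9 km
Excess = (15470.9 − 14161.8) / 14161.8 = 1309.1 / 14161.8 = 9.24% ≈ 9.2%

9.2%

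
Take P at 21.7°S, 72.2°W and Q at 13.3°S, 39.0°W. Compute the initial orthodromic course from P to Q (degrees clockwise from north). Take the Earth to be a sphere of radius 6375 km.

N = sin Δλ·cos φ₂ = +0.5329;  D = cos φ₁ sin φ₂ − sin φ₁ cos φ₂ cos Δλ = +0.0873
initial course = atan2(N, D) = 80.69°

80.7°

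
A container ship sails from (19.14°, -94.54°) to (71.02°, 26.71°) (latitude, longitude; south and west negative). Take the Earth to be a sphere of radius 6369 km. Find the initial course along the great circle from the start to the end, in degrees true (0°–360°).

θ = atan2( sin Δλ·cos φ₂ ,  cos φ₁ sin φ₂ − sin φ₁ cos φ₂ cos Δλ )
  = atan2(+0.2780, +0.9487) = 16.34°

16.3°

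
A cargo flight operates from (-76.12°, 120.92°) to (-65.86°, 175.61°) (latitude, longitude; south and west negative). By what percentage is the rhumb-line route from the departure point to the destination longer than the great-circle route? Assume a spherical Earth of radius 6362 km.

Great circle: σ = 0.3404 rad → d_gc = Rσ = 2165.9 km
Rhumb: Δφ = +0.1791, Δλ = +0.9545, Δψ = +0.5635, q = Δφ/Δψ = 0.3178 → d_rh = R√(Δφ²+q²Δλ²) = 2241.1 km
Excess = (2241.1 − 2165.9) / 2165.9 = 75.2 / 2165.9 = 3.47% ≈ 3.5%

3.5%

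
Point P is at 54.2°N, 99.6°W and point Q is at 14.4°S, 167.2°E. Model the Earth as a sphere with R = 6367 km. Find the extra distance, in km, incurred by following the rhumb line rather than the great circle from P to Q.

Great circle: cos σ = sin φ₁ sin φ₂ + cos φ₁ cos φ₂ cos Δλ,  σ = 1.8063 rad → d_gc = 11500.70 km
Rhumb line: Δψ = -1.3841, q = Δφ/Δψ = 0.8650, d_rh = R√(Δφ²+q²Δλ²) = 11763.17 km
Excess = 11763.17 − 11500.70 = 262.47 ≈ 262 km

262 km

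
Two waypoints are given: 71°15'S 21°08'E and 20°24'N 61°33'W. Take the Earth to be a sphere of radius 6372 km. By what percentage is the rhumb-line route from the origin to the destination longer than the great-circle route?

3.0%

Great circle: σ = 1.8668 rad → d_gc = Rσ = 11895.3 km
Rhumb: Δφ = +1.5996, Δλ = -1.4431, Δψ = +2.1650, q = Δφ/Δψ = 0.7388 → d_rh = R√(Δφ²+q²Δλ²) = 12249.3 km
Excess = (12249.3 − 11895.3) / 11895.3 = 354.0 / 11895.3 = 2.98% ≈ 3.0%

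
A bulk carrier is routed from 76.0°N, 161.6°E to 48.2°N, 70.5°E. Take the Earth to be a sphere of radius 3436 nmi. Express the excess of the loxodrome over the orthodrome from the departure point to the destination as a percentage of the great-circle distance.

9.0%

Great circle: σ = 0.7667 rad → d_gc = Rσ = 2634.2 nmi
Rhumb: Δφ = -0.4852, Δλ = -1.5900, Δψ = -1.1346, q = Δφ/Δψ = 0.4276 → d_rh = R√(Δφ²+q²Δλ²) = 2870.1 nmi
Excess = (2870.1 − 2634.2) / 2634.2 = 235.9 / 2634.2 = 8.96% ≈ 9.0%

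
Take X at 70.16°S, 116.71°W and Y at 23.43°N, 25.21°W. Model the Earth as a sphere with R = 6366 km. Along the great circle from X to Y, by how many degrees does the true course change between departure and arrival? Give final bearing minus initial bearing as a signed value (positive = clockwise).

-61.5°

Initial bearing θ₁ = atan2(sin Δλ cos φ₂, cos φ₁ sin φ₂ − sin φ₁ cos φ₂ cos Δλ) = 83.02°
Final bearing θ₂ = (initial bearing from the destination back to the start) + 180° = 21.54°
Δθ = θ₂ − θ₁ = -61.5°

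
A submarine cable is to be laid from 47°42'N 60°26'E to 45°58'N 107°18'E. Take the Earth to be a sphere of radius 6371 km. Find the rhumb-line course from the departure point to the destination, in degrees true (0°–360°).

93.1°

Δψ = ln[tan(π/4+φ₂/2)/tan(π/4+φ₁/2)] = -0.0442
Δλ = +0.8180 rad (taken the short way round)
course = atan2(Δλ, Δψ) = 93.09°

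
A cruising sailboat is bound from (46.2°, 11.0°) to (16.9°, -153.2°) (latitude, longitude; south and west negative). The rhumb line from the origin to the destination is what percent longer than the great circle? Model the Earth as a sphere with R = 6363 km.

21.7%

Great circle: σ = 2.0124 rad → d_gc = Rσ = 12805.1 km
Rhumb: Δφ = -0.5114, Δλ = -2.8658, Δψ = -0.6120, q = Δφ/Δψ = 0.8356 → d_rh = R√(Δφ²+q²Δλ²) = 15581.4 km
Excess = (15581.4 − 12805.1) / 12805.1 = 2776.3 / 12805.1 = 21.68% ≈ 21.7%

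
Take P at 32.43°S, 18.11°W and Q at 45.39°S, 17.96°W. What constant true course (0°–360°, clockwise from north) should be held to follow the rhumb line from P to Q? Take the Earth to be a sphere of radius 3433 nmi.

179.5°

Meridional parts: M(φ₁)=-0.5989, M(φ₂)=-0.8910 → ΔM = -0.2921;  Δλ = +0.0026 rad
tan C = Δλ / ΔM = -0.0090 → C = 179.49°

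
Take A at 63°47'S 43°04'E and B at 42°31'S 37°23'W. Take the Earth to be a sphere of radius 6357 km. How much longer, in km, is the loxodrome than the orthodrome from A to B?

Great circle: cos σ = sin φ₁ sin φ₂ + cos φ₁ cos φ₂ cos Δλ,  σ = 0.8496 rad → d_gc = 5400.7 km
Rhumb line: Δψ = +0.6360, q = Δφ/Δψ = 0.5836, d_rh = R√(Δφ²+q²Δλ²) = 5719.0 km
Excess = 5719.0 − 5400.7 = 318.3 ≈ 318 km

318 km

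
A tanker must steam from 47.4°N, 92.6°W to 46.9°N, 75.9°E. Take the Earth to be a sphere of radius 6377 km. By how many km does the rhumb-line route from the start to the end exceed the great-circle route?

3275 km

Great circle: cos σ = sin φ₁ sin φ₂ + cos φ₁ cos φ₂ cos Δλ,  σ = 1.4864 rad → d_gc = 9479.0 km
Rhumb line: Δψ = -0.0128, q = Δφ/Δψ = 0.6801, d_rh = R√(Δφ²+q²Δλ²) = 12754.2 km
Excess = 12754.2 − 9479.0 = 3275.2 ≈ 3275 km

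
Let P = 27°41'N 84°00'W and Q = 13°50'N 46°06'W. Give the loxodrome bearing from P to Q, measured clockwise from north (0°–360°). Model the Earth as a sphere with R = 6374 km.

Δψ = ln[tan(π/4+φ₂/2)/tan(π/4+φ₁/2)] = -0.2593
Δλ = +0.6615 rad (taken the short way round)
course = atan2(Δλ, Δψ) = 111.41°

111.4°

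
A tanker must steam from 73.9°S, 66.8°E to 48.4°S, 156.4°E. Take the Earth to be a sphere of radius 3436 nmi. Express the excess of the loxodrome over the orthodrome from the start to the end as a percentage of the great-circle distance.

Great circle: σ = 0.7673 rad → d_gc = Rσ = 2636.6 nmi
Rhumb: Δφ = +0.4451, Δλ = +1.5638, Δψ = +0.9880, q = Δφ/Δψ = 0.4505 → d_rh = R√(Δφ²+q²Δλ²) = 2863.1 nmi
Excess = (2863.1 − 2636.6) / 2636.6 = 226.5 / 2636.6 = 8.59% ≈ 8.6%

8.6%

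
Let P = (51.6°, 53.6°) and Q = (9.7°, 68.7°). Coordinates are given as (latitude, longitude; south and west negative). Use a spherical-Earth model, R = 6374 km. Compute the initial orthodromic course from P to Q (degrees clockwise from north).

158.2°

N = sin Δλ·cos φ₂ = +0.2568;  D = cos φ₁ sin φ₂ − sin φ₁ cos φ₂ cos Δλ = -0.6412
initial course = atan2(N, D) = 158.17°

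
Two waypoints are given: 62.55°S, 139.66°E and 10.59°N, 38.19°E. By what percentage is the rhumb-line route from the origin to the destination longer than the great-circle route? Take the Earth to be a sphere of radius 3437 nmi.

4.4%

Great circle: σ = 1.8268 rad → d_gc = Rσ = 6278.6 nmi
Rhumb: Δφ = +1.2765, Δλ = -1.7710, Δψ = +1.5955, q = Δφ/Δψ = 0.8001 → d_rh = R√(Δφ²+q²Δλ²) = 6554.9 nmi
Excess = (6554.9 − 6278.6) / 6278.6 = 276.3 / 6278.6 = 4.40% ≈ 4.4%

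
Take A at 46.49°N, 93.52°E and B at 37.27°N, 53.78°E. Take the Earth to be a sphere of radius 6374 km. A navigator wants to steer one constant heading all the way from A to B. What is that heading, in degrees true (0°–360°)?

252.6°

Meridional parts: M(φ₁)=+0.9186, M(φ₂)=+0.7019 → ΔM = -0.2167;  Δλ = -0.6936 rad
tan C = Δλ / ΔM = +3.2001 → C = 252.65°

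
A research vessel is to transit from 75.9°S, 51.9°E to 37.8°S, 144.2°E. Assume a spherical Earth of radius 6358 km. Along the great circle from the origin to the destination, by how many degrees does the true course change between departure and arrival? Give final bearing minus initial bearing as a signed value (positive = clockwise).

-85.4°

Initial bearing θ₁ = atan2(sin Δλ cos φ₂, cos φ₁ sin φ₂ − sin φ₁ cos φ₂ cos Δλ) = 102.85°
Final bearing θ₂ = (initial bearing from the destination back to the start) + 180° = 17.49°
Δθ = θ₂ − θ₁ = -85.4°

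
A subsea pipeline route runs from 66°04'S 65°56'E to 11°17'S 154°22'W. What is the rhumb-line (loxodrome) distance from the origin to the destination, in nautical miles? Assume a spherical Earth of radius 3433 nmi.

Δψ = ln[tan(π/4+φ₂/2)/tan(π/4+φ₁/2)] = +1.3532;  Δφ = +0.9561 rad,  Δλ = +2.4382 rad
q = Δφ/Δψ = 0.7066
d = R·√(Δφ² + q²Δλ²) = 3433·1.97036 = 6764 nmi

6764 nmi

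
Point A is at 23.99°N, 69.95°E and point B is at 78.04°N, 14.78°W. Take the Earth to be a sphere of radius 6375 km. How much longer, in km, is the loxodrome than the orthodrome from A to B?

456 km

Great circle: cos σ = sin φ₁ sin φ₂ + cos φ₁ cos φ₂ cos Δλ,  σ = 1.1427 rad → d_gc = 7284.7 km
Rhumb line: Δψ = +1.8247, q = Δφ/Δψ = 0.5170, d_rh = R√(Δφ²+q²Δλ²) = 7741.0 km
Excess = 7741.0 − 7284.7 = 456.3 ≈ 456 km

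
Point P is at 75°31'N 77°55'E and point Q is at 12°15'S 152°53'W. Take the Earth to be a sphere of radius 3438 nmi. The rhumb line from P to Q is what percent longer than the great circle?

Great circle: σ = 1.9390 rad → d_gc = Rσ = 6666.2 nmi
Rhumb: Δφ = -1.5318, Δλ = +2.2550, Δψ = -2.2785, q = Δφ/Δψ = 0.6723 → d_rh = R√(Δφ²+q²Δλ²) = 7409.5 nmi
Excess = (7409.5 − 6666.2) / 6666.2 = 743.3 / 6666.2 = 11.1503% ≈ 11.2%

11.2%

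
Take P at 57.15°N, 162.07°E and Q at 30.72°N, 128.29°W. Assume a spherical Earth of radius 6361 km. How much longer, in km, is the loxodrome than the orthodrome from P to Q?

200 km

Great circle: cos σ = sin φ₁ sin φ₂ + cos φ₁ cos φ₂ cos Δλ,  σ = 0.9380 rad → d_gc = 5966.65 km
Rhumb line: Δψ = -0.6576, q = Δφ/Δψ = 0.7015, d_rh = R√(Δφ²+q²Δλ²) = 6166.17 km
Excess = 6166.17 − 5966.65 = 199.52 ≈ 200 km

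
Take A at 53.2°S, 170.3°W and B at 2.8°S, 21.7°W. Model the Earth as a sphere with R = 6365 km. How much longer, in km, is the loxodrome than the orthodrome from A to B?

Great circle: cos σ = sin φ₁ sin φ₂ + cos φ₁ cos φ₂ cos Δλ,  σ = 2.0619 rad → d_gc = 13123.8 km
Rhumb line: Δψ = +1.0518, q = Δφ/Δψ = 0.8364, d_rh = R√(Δφ²+q²Δλ²) = 14898.7 km
Excess = 14898.7 − 13123.8 = 1774.9 ≈ 1775 km

1775 km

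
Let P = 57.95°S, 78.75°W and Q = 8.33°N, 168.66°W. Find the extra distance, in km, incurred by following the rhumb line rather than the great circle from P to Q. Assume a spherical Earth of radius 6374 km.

313 km

Great circle: cos σ = sin φ₁ sin φ₂ + cos φ₁ cos φ₂ cos Δλ,  σ = 1.6931 rad → d_gc = 10791.6 km
Rhumb line: Δψ = +1.3934, q = Δφ/Δψ = 0.8302, d_rh = R√(Δφ²+q²Δλ²) = 11105.0 km
Excess = 11105.0 − 10791.6 = 313.4 ≈ 313 km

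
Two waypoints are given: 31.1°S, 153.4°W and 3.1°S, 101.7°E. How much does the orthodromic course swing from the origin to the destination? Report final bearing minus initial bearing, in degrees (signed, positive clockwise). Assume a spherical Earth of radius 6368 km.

At departure: θ₁ = atan2(sin Δλ cos φ₂, cos φ₁ sin φ₂ − sin φ₁ cos φ₂ cos Δλ) = 259.50°
At arrival: θ₂ = atan2(sin Δλ cos φ₁, −cos φ₂ sin φ₁ + sin φ₂ cos φ₁ cos Δλ) = 302.53°
Δθ = θ₂ − θ₁ = +43.0°

+43.0°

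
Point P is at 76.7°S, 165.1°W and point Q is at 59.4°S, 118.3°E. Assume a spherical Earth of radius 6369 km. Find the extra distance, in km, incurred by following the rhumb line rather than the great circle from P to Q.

225 km

Great circle: cos σ = sin φ₁ sin φ₂ + cos φ₁ cos φ₂ cos Δλ,  σ = 0.5261 rad → d_gc = 3350.4 km
Rhumb line: Δψ = +0.8529, q = Δφ/Δψ = 0.3540, d_rh = R√(Δφ²+q²Δλ²) = 3575.6 km
Excess = 3575.6 − 3350.4 = 225.2 ≈ 225 km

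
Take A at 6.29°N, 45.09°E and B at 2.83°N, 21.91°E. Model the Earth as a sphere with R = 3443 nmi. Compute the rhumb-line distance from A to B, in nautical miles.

Rhumb course C = atan2(Δλ, Δψ) with Δψ = ln[tan(π/4+φ₂/2)/tan(π/4+φ₁/2)] = -0.0606, Δλ = -0.4046 → C = 261.48°
d = R·|Δφ| / |cos C| = 3443·0.06039 / 0.14811 = 1404 nmi

1404 nmi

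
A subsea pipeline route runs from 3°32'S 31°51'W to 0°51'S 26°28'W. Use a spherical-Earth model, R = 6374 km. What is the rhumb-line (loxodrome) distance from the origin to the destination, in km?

Rhumb course C = atan2(Δλ, Δψ) with Δψ = ln[tan(π/4+φ₂/2)/tan(π/4+φ₁/2)] = +0.0469, Δλ = +0.0940 → C = 63.49°
d = R·|Δφ| / |cos C| = 6374·0.04683 / 0.44640 = 669 km

669 km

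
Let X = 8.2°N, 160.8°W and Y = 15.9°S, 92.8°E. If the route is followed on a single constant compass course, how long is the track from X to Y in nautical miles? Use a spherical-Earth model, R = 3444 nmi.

Rhumb course C = atan2(Δλ, Δψ) with Δψ = ln[tan(π/4+φ₂/2)/tan(π/4+φ₁/2)] = -0.4247, Δλ = -1.8570 → C = 257.12°
d = R·|Δφ| / |cos C| = 3444·0.42062 / 0.22297 = 6497 nmi

6497 nmi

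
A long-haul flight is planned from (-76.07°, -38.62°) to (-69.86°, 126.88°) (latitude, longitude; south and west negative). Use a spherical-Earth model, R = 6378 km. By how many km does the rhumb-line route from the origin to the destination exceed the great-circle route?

Great circle: cos σ = sin φ₁ sin φ₂ + cos φ₁ cos φ₂ cos Δλ,  σ = 0.5899 rad → d_gc = 3762.4 km
Rhumb line: Δψ = +0.3741, q = Δφ/Δψ = 0.2897, d_rh = R√(Δφ²+q²Δλ²) = 5382.2 km
Excess = 5382.2 − 3762.4 = 1619.8 ≈ 1620 km

1620 km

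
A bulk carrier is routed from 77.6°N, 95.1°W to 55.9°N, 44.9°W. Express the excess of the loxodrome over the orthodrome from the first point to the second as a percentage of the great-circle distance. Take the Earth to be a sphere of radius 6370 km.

2.7%

Great circle: σ = 0.4826 rad → d_gc = Rσ = 3074.0 km
Rhumb: Δφ = -0.3787, Δλ = +0.8762, Δψ = -1.0378, q = Δφ/Δψ = 0.3649 → d_rh = R√(Δφ²+q²Δλ²) = 3157.3 km
Excess = (3157.3 − 3074.0) / 3074.0 = 83.3 / 3074.0 = 2.71% ≈ 2.7%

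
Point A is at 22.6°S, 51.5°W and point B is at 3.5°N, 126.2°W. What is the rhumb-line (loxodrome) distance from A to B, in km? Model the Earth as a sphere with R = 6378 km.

8629 km

Rhumb course C = atan2(Δλ, Δψ) with Δψ = ln[tan(π/4+φ₂/2)/tan(π/4+φ₁/2)] = +0.4662, Δλ = -1.3038 → C = 289.68°
d = R·|Δφ| / |cos C| = 6378·0.45553 / 0.33671 = 8629 km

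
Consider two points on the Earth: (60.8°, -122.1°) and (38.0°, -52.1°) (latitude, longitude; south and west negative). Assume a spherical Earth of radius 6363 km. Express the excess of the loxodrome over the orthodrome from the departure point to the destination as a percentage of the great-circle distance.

Great circle: σ = 0.8381 rad → d_gc = Rσ = 5332.5 km
Rhumb: Δφ = -0.3979, Δλ = +1.2217, Δψ = -0.6272, q = Δφ/Δψ = 0.6344 → d_rh = R√(Δφ²+q²Δλ²) = 5543.9 km
Excess = (5543.9 − 5332.5) / 5332.5 = 211.4 / 5332.5 = 3.96% ≈ 4.0%

4.0%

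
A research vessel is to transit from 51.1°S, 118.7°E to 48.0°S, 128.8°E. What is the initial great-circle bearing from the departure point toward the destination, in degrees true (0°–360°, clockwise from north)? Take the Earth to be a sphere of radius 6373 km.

N = sin Δλ·cos φ₂ = +0.1173;  D = cos φ₁ sin φ₂ − sin φ₁ cos φ₂ cos Δλ = +0.0460
initial course = atan2(N, D) = 68.59°

68.6°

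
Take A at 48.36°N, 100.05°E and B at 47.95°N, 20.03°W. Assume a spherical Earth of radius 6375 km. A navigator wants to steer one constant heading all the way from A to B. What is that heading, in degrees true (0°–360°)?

Δψ = ln[tan(π/4+φ₂/2)/tan(π/4+φ₁/2)] = -0.0107
Δλ = -2.0958 rad (taken the short way round)
course = atan2(Δλ, Δψ) = 269.71°

269.7°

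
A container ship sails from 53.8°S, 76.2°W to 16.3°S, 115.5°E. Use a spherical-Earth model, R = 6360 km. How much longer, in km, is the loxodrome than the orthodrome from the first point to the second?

3191 km

Great circle: cos σ = sin φ₁ sin φ₂ + cos φ₁ cos φ₂ cos Δλ,  σ = 1.9056 rad → d_gc = 12119.7 km
Rhumb line: Δψ = +0.8298, q = Δφ/Δψ = 0.7887, d_rh = R√(Δφ²+q²Δλ²) = 15311.0 km
Excess = 15311.0 − 12119.7 = 3191.3 ≈ 3191 km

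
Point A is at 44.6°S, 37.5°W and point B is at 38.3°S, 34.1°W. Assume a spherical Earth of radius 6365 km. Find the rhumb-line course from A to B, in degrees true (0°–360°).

Meridional parts: M(φ₁)=-0.8715, M(φ₂)=-0.7246 → ΔM = +0.1469;  Δλ = +0.0593 rad
tan C = Δλ / ΔM = +0.4040 → C = 22.00°

22.0°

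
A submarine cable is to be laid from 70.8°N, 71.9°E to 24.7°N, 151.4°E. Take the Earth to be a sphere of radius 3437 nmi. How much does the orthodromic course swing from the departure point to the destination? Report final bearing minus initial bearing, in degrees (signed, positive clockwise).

Initial bearing θ₁ = atan2(sin Δλ cos φ₂, cos φ₁ sin φ₂ − sin φ₁ cos φ₂ cos Δλ) = 91.21°
Final bearing θ₂ = (initial bearing from the destination back to the start) + 180° = 158.78°
Δθ = θ₂ − θ₁ = +67.6°

+67.6°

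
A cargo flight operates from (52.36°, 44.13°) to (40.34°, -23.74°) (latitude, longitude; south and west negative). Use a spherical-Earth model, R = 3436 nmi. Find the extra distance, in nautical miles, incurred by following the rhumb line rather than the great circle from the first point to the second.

Great circle: cos σ = sin φ₁ sin φ₂ + cos φ₁ cos φ₂ cos Δλ,  σ = 0.8121 rad → d_gc = 2790.5 nmi
Rhumb line: Δψ = -0.3057, q = Δφ/Δψ = 0.6862, d_rh = R√(Δφ²+q²Δλ²) = 2884.4 nmi
Excess = 2884.4 − 2790.5 = 93.9 ≈ 94 nmi

94 nmi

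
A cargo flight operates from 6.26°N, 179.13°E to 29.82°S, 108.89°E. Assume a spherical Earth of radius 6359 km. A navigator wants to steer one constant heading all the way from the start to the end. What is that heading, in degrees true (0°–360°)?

Δψ = ln[tan(π/4+φ₂/2)/tan(π/4+φ₁/2)] = -0.6552
Δλ = -1.2259 rad (taken the short way round)
course = atan2(Δλ, Δψ) = 241.88°

241.9°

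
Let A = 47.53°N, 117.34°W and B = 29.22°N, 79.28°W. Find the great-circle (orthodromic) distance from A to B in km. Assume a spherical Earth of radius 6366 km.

Haversine: a = sin²(Δφ/2)+cos φ₁ cos φ₂ sin²(Δλ/2) = 0.08797;  σ = 2·atan2(√a,√(1−a))
σ = 34.506° → d = Rσ = 6366·0.60224 = 3834 km

3834 km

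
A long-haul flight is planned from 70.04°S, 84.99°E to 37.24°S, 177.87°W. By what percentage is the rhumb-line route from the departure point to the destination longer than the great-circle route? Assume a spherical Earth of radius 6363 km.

9.1%

Great circle: σ = 1.0063 rad → d_gc = Rσ = 6402.8 km
Rhumb: Δφ = +0.5725, Δλ = +1.6954, Δψ = +1.0362, q = Δφ/Δψ = 0.5525 → d_rh = R√(Δφ²+q²Δλ²) = 6984.9 km
Excess = (6984.9 − 6402.8) / 6402.8 = 582.1 / 6402.8 = 9.09% ≈ 9.1%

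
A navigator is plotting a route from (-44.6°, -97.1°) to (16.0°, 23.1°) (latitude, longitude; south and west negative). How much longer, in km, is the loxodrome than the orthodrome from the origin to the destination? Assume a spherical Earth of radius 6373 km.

Great circle: cos σ = sin φ₁ sin φ₂ + cos φ₁ cos φ₂ cos Δλ,  σ = 2.1387 rad → d_gc = 13629.7 km
Rhumb line: Δψ = +1.1545, q = Δφ/Δψ = 0.9161, d_rh = R√(Δφ²+q²Δλ²) = 13980.8 km
Excess = 13980.8 − 13629.7 = 351.1 ≈ 351 km

351 km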